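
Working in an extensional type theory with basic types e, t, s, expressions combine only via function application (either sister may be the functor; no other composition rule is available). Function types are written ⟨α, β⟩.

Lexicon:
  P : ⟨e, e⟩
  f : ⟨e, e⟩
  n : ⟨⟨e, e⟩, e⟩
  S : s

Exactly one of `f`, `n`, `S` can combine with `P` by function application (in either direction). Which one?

f : ⟨e, e⟩ — neither side's domain matches the other.
n — combines: n : ⟨⟨e, e⟩, e⟩ takes P : ⟨e, e⟩ as argument, giving e.
S : s — neither side's domain matches the other.

n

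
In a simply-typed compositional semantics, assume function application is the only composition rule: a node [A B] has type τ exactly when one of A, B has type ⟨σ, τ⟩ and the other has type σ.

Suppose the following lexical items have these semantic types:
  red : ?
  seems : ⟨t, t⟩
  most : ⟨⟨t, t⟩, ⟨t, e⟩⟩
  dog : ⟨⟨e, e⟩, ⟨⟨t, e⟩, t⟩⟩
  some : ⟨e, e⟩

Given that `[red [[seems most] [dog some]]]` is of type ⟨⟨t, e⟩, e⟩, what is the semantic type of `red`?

At [red [[seems most] [dog some]]] (required: ⟨⟨t, e⟩, e⟩): [[seems most] [dog some]] is t, which is not a function with range ⟨⟨t, e⟩, e⟩; hence red is the functor — type ⟨t, ⟨⟨t, e⟩, e⟩⟩.

⟨t, ⟨⟨t, e⟩, e⟩⟩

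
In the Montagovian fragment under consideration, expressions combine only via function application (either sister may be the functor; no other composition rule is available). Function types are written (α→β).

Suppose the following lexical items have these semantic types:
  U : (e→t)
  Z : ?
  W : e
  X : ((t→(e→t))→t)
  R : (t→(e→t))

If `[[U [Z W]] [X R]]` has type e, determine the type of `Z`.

(e→((e→t)→(t→e)))

[[U [Z W]] [X R]] is required to be e. [X R] : t cannot yield e as functor, so [U [Z W]] : (t→e).
[U [Z W]] is required to be (t→e). U : (e→t) cannot yield (t→e) as functor, so [Z W] : ((e→t)→(t→e)).
[Z W] is required to be ((e→t)→(t→e)). W : e cannot yield ((e→t)→(t→e)) as functor, so Z : (e→((e→t)→(t→e))).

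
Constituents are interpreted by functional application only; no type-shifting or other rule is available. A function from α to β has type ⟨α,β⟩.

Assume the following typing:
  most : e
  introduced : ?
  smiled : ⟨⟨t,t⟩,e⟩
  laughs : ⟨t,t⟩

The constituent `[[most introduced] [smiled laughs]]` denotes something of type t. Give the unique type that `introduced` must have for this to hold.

At [[most introduced] [smiled laughs]] (required: t): [smiled laughs] is e, which is not a function with range t; hence [most introduced] is the functor — type ⟨e,t⟩.
At [most introduced] (required: ⟨e,t⟩): most is e, which is not a function with range ⟨e,t⟩; hence introduced is the functor — type ⟨e,⟨e,t⟩⟩.

⟨e,⟨e,t⟩⟩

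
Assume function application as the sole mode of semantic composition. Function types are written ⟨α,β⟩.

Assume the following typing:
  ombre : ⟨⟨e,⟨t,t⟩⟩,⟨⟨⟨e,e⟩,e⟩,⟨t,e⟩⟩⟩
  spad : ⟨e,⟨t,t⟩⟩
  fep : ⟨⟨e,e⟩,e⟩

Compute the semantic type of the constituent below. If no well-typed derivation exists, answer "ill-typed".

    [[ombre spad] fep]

[ombre spad] — ombre of type ⟨⟨e,⟨t,t⟩⟩,⟨⟨⟨e,e⟩,e⟩,⟨t,e⟩⟩⟩ combines with spad of type ⟨e,⟨t,t⟩⟩: type ⟨⟨⟨e,e⟩,e⟩,⟨t,e⟩⟩.
[[ombre spad] fep] — [ombre spad] of type ⟨⟨⟨e,e⟩,e⟩,⟨t,e⟩⟩ combines with fep of type ⟨⟨e,e⟩,e⟩: type ⟨t,e⟩.

⟨t,e⟩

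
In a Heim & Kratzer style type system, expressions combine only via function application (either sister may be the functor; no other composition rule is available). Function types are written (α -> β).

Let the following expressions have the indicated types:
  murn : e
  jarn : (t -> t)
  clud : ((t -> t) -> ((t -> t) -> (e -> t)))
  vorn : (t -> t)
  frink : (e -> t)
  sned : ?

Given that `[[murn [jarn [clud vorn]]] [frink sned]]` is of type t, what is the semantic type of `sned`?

((e -> t) -> (t -> t))

At [[murn [jarn [clud vorn]]] [frink sned]] (required: t): [murn [jarn [clud vorn]]] is t, which is not a function with range t; hence [frink sned] is the functor — type (t -> t).
At [frink sned] (required: (t -> t)): frink is (e -> t), which is not a function with range (t -> t); hence sned is the functor — type ((e -> t) -> (t -> t)).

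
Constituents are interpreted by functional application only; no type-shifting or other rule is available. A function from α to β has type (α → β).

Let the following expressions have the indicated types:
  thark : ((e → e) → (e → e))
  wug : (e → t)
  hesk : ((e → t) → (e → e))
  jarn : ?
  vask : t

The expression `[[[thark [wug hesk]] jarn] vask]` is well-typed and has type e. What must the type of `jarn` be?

For [[[thark [wug hesk]] jarn] vask] to have type e with vask of type t, [[thark [wug hesk]] jarn] must be the function: [[thark [wug hesk]] jarn] : (t → e).
For [[thark [wug hesk]] jarn] to have type (t → e) with [thark [wug hesk]] of type (e → e), jarn must be the function: jarn : ((e → e) → (t → e)).

((e → e) → (t → e))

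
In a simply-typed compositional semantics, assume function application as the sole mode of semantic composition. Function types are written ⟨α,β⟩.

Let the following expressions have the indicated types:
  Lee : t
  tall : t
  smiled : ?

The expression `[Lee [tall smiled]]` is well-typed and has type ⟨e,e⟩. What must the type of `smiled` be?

⟨t,⟨t,⟨e,e⟩⟩⟩

[Lee [tall smiled]] must have type ⟨e,e⟩. The sister Lee has type t; that is not a function onto ⟨e,e⟩, so [tall smiled] must be the functor, of type ⟨t,⟨e,e⟩⟩.
[tall smiled] must have type ⟨t,⟨e,e⟩⟩. The sister tall has type t; that is not a function onto ⟨t,⟨e,e⟩⟩, so smiled must be the functor, of type ⟨t,⟨t,⟨e,e⟩⟩⟩.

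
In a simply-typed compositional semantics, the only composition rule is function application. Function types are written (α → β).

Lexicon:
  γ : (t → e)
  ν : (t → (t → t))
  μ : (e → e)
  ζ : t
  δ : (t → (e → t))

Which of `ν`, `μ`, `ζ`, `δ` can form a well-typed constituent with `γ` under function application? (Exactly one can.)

ν : (t → (t → t)) — neither side's domain matches the other.
μ : (e → e) — neither side's domain matches the other.
ζ — combines: γ : (t → e) takes ζ : t as argument, giving e.
δ : (t → (e → t)) — neither side's domain matches the other.

ζ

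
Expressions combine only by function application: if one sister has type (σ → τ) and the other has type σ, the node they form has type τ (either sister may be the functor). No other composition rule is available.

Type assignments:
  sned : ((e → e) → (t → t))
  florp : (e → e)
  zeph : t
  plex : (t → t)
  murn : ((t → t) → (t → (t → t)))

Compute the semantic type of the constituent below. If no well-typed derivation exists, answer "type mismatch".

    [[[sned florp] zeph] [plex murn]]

[sned florp]: ((e → e) → (t → t)) applied to (e → e) yields (t → t).
[[sned florp] zeph]: (t → t) applied to t yields t.
[plex murn]: ((t → t) → (t → (t → t))) applied to (t → t) yields (t → (t → t)).
[[[sned florp] zeph] [plex murn]]: (t → (t → t)) applied to t yields (t → t).

(t → t)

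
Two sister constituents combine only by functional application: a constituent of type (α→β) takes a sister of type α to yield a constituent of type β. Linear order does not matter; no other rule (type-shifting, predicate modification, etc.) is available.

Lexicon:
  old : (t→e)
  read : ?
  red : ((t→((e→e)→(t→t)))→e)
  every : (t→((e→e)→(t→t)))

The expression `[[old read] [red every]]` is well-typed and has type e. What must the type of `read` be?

((t→e)→(e→e))

[[old read] [red every]] is required to be e. [red every] : e cannot yield e as functor, so [old read] : (e→e).
[old read] is required to be (e→e). old : (t→e) cannot yield (e→e) as functor, so read : ((t→e)→(e→e)).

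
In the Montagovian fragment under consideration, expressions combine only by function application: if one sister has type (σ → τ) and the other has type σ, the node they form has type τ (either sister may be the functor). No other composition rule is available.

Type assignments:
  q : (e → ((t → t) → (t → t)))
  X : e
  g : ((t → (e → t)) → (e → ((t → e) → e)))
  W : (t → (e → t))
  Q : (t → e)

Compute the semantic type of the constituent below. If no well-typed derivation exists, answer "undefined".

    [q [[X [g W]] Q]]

((t → t) → (t → t))

[g W]: g is ((t → (e → t)) → (e → ((t → e) → e))), W is (t → (e → t)); result (e → ((t → e) → e)).
[X [g W]]: [g W] is (e → ((t → e) → e)), X is e; result ((t → e) → e).
[[X [g W]] Q]: [X [g W]] is ((t → e) → e), Q is (t → e); result e.
[q [[X [g W]] Q]]: q is (e → ((t → t) → (t → t))), [[X [g W]] Q] is e; result ((t → t) → (t → t)).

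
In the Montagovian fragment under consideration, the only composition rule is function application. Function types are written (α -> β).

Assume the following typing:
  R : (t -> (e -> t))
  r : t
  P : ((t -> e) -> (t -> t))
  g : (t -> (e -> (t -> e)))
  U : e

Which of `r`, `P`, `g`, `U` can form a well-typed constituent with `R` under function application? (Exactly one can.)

r — combines: R : (t -> (e -> t)) takes r : t as argument, giving (e -> t).
P : ((t -> e) -> (t -> t)) — neither side's domain matches the other.
g : (t -> (e -> (t -> e))) — neither side's domain matches the other.
U : e — neither side's domain matches the other.

r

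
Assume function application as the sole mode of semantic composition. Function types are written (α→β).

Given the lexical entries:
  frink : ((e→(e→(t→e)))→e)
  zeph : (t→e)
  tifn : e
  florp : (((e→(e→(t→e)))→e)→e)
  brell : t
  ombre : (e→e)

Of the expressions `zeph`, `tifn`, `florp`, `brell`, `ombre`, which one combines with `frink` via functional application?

zeph : (t→e) — neither side's domain matches the other.
tifn : e — neither side's domain matches the other.
florp — combines: florp : (((e→(e→(t→e)))→e)→e) takes frink : ((e→(e→(t→e)))→e) as argument, giving e.
brell : t — neither side's domain matches the other.
ombre : (e→e) — neither side's domain matches the other.

florp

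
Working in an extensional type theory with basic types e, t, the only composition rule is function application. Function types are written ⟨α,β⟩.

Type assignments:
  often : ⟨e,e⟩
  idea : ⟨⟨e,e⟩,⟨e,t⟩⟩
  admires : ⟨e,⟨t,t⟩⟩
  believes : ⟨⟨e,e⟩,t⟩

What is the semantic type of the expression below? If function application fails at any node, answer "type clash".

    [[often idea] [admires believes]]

type clash

[often idea]: idea is ⟨⟨e,e⟩,⟨e,t⟩⟩, often is ⟨e,e⟩; result ⟨e,t⟩.
At [admires believes]: neither ⟨e,⟨t,t⟩⟩ nor ⟨⟨e,e⟩,t⟩ can take the other as argument; the node is ill-typed.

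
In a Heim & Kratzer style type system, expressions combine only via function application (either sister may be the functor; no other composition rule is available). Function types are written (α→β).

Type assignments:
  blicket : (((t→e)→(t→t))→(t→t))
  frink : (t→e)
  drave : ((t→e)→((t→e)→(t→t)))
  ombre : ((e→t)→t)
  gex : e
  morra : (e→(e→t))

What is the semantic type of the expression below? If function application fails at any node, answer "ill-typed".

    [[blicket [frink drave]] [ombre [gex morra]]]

[frink drave]: ((t→e)→((t→e)→(t→t))) applied to (t→e) yields ((t→e)→(t→t)).
[blicket [frink drave]]: (((t→e)→(t→t))→(t→t)) applied to ((t→e)→(t→t)) yields (t→t).
[gex morra]: (e→(e→t)) applied to e yields (e→t).
[ombre [gex morra]]: ((e→t)→t) applied to (e→t) yields t.
[[blicket [frink drave]] [ombre [gex morra]]]: (t→t) applied to t yields t.

t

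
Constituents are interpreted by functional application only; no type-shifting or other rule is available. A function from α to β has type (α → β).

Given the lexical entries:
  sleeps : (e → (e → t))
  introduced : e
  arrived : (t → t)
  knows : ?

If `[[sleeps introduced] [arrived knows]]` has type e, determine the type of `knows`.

At [[sleeps introduced] [arrived knows]] (required: e): [sleeps introduced] is (e → t), which is not a function with range e; hence [arrived knows] is the functor — type ((e → t) → e).
At [arrived knows] (required: ((e → t) → e)): arrived is (t → t), which is not a function with range ((e → t) → e); hence knows is the functor — type ((t → t) → ((e → t) → e)).

((t → t) → ((e → t) → e))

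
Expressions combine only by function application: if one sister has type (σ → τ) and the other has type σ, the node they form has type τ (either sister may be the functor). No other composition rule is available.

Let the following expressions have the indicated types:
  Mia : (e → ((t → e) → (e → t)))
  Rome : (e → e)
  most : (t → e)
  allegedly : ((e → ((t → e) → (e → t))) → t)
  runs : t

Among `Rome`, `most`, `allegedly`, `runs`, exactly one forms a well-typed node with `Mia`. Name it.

allegedly

Rome : (e → e) — Mia needs e; Rome needs e; neither fits.
most : (t → e) — Mia needs e; most needs t; neither fits.
allegedly — combines: allegedly : ((e → ((t → e) → (e → t))) → t) takes Mia : (e → ((t → e) → (e → t))) as argument, giving t.
runs : t — Mia needs e; runs needs nothing (atomic); neither fits.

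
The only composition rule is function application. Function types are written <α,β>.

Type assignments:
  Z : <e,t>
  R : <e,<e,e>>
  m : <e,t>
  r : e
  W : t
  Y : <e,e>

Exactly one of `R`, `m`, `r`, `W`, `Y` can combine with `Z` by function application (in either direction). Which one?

r

R : <e,<e,e>> — neither side's domain matches the other.
m : <e,t> — neither side's domain matches the other.
r — combines: Z : <e,t> takes r : e as argument, giving t.
W : t — neither side's domain matches the other.
Y : <e,e> — neither side's domain matches the other.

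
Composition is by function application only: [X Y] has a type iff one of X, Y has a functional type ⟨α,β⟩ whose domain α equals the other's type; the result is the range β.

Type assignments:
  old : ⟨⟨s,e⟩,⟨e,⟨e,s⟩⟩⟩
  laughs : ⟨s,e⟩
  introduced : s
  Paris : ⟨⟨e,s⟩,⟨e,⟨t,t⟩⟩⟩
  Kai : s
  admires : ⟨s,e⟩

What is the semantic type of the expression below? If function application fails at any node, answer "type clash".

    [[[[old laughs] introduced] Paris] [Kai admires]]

type clash

[old laughs]: old is ⟨⟨s,e⟩,⟨e,⟨e,s⟩⟩⟩, laughs is ⟨s,e⟩; result ⟨e,⟨e,s⟩⟩.
At [[old laughs] introduced]: neither ⟨e,⟨e,s⟩⟩ nor s can take the other as argument; the node is ill-typed.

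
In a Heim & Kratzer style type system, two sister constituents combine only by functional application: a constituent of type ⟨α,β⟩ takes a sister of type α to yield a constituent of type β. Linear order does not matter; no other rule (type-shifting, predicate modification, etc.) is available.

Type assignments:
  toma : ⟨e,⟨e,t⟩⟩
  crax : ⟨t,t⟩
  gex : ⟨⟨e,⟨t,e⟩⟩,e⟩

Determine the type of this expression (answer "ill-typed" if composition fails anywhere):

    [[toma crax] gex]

ill-typed

[toma crax]: ⟨e,⟨e,t⟩⟩ with ⟨t,t⟩ — neither is a function whose domain matches the other; composition fails here.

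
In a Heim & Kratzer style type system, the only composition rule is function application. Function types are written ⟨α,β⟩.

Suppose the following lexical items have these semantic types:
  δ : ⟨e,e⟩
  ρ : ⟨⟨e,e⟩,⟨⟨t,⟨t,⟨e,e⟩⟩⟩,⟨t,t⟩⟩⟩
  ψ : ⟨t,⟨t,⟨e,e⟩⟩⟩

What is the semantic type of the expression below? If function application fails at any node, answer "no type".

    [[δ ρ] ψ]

[δ ρ]: ρ is ⟨⟨e,e⟩,⟨⟨t,⟨t,⟨e,e⟩⟩⟩,⟨t,t⟩⟩⟩, δ is ⟨e,e⟩; result ⟨⟨t,⟨t,⟨e,e⟩⟩⟩,⟨t,t⟩⟩.
[[δ ρ] ψ]: [δ ρ] is ⟨⟨t,⟨t,⟨e,e⟩⟩⟩,⟨t,t⟩⟩, ψ is ⟨t,⟨t,⟨e,e⟩⟩⟩; result ⟨t,t⟩.

⟨t,t⟩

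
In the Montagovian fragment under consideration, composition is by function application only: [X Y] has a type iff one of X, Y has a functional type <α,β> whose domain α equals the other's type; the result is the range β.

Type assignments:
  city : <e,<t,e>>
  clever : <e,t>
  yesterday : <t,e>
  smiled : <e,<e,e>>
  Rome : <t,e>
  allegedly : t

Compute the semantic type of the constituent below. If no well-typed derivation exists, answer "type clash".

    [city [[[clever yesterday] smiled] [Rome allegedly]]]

type clash

At [clever yesterday]: neither <e,t> nor <t,e> can take the other as argument; the node is ill-typed.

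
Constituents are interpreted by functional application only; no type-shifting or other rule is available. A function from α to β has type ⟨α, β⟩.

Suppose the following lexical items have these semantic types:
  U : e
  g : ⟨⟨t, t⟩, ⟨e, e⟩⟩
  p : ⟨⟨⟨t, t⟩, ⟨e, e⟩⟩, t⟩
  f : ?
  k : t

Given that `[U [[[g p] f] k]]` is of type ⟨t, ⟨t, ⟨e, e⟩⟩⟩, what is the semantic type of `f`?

For [U [[[g p] f] k]] to have type ⟨t, ⟨t, ⟨e, e⟩⟩⟩ with U of type e, [[[g p] f] k] must be the function: [[[g p] f] k] : ⟨e, ⟨t, ⟨t, ⟨e, e⟩⟩⟩⟩.
For [[[g p] f] k] to have type ⟨e, ⟨t, ⟨t, ⟨e, e⟩⟩⟩⟩ with k of type t, [[g p] f] must be the function: [[g p] f] : ⟨t, ⟨e, ⟨t, ⟨t, ⟨e, e⟩⟩⟩⟩⟩.
For [[g p] f] to have type ⟨t, ⟨e, ⟨t, ⟨t, ⟨e, e⟩⟩⟩⟩⟩ with [g p] of type t, f must be the function: f : ⟨t, ⟨t, ⟨e, ⟨t, ⟨t, ⟨e, e⟩⟩⟩⟩⟩⟩.

⟨t, ⟨t, ⟨e, ⟨t, ⟨t, ⟨e, e⟩⟩⟩⟩⟩⟩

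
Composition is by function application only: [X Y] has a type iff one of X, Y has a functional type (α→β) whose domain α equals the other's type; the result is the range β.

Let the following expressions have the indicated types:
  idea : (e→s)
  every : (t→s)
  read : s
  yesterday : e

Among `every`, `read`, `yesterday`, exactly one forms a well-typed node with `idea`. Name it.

yesterday

every : (t→s) — idea needs e; every needs t; neither fits.
read : s — idea needs e; read needs nothing (atomic); neither fits.
yesterday — combines: idea : (e→s) takes yesterday : e as argument, giving s.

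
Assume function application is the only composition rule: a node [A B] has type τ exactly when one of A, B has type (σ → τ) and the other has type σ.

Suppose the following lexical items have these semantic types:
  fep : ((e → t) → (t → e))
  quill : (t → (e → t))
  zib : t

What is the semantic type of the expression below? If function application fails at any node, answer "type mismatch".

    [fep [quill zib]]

(t → e)

[quill zib] — quill of type (t → (e → t)) combines with zib of type t: type (e → t).
[fep [quill zib]] — fep of type ((e → t) → (t → e)) combines with [quill zib] of type (e → t): type (t → e).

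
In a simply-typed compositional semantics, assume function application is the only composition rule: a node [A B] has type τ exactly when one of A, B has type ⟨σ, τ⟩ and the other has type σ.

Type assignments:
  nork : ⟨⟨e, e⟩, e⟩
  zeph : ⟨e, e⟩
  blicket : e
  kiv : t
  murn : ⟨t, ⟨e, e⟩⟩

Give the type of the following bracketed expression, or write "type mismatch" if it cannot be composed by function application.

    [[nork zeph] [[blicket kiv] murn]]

[nork zeph]: functor nork : ⟨⟨e, e⟩, e⟩, argument zeph : ⟨e, e⟩; result e.
[blicket kiv]: e with t — neither is a function whose domain matches the other; composition fails here.

type mismatch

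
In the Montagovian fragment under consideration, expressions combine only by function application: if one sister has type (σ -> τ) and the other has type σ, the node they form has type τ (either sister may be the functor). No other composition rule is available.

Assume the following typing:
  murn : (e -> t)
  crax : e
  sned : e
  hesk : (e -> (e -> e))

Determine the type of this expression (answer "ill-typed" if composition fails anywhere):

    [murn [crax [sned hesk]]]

At [sned hesk], hesk : (e -> (e -> e)) takes sned : e, giving (e -> e).
At [crax [sned hesk]], [sned hesk] : (e -> e) takes crax : e, giving e.
At [murn [crax [sned hesk]]], murn : (e -> t) takes [crax [sned hesk]] : e, giving t.

t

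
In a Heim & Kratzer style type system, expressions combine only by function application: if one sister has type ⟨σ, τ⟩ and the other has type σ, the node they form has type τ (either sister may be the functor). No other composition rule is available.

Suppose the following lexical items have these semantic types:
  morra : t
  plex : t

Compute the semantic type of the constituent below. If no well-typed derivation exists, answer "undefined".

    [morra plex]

[morra plex]: t and t cannot combine by function application — type clash.

undefined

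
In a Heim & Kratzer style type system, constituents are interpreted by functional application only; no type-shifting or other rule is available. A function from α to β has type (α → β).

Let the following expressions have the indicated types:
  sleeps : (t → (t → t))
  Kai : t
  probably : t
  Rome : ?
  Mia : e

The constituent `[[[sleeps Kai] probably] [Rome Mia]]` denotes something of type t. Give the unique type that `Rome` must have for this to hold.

(e → (t → t))

At [[[sleeps Kai] probably] [Rome Mia]] (required: t): [[sleeps Kai] probably] is t, which is not a function with range t; hence [Rome Mia] is the functor — type (t → t).
At [Rome Mia] (required: (t → t)): Mia is e, which is not a function with range (t → t); hence Rome is the functor — type (e → (t → t)).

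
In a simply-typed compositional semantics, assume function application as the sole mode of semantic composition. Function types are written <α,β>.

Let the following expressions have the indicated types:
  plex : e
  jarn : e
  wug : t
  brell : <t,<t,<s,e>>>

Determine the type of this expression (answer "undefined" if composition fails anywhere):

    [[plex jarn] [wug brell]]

undefined

At [plex jarn]: neither e nor e can take the other as argument; the node is ill-typed.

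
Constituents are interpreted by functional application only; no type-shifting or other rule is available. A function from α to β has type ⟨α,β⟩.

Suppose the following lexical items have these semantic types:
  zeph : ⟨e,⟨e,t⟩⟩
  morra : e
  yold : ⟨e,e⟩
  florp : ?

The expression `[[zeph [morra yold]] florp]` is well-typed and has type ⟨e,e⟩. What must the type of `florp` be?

[[zeph [morra yold]] florp] must have type ⟨e,e⟩. The sister [zeph [morra yold]] has type ⟨e,t⟩; that is not a function onto ⟨e,e⟩, so florp must be the functor, of type ⟨⟨e,t⟩,⟨e,e⟩⟩.

⟨⟨e,t⟩,⟨e,e⟩⟩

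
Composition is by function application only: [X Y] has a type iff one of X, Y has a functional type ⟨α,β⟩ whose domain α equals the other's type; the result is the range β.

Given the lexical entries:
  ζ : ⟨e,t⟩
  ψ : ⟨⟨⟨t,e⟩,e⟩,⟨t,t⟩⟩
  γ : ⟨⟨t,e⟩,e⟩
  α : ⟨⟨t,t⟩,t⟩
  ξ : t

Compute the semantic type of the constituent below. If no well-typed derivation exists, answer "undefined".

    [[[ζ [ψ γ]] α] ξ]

undefined

[ψ γ]: ⟨⟨⟨t,e⟩,e⟩,⟨t,t⟩⟩ applied to ⟨⟨t,e⟩,e⟩ yields ⟨t,t⟩.
[ζ [ψ γ]]: ⟨e,t⟩ with ⟨t,t⟩ — neither is a function whose domain matches the other; composition fails here.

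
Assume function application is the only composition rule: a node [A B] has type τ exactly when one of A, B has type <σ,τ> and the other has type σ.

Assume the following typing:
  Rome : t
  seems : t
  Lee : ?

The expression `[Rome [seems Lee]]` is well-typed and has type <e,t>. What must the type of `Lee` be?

<t,<t,<e,t>>>

At [Rome [seems Lee]] (required: <e,t>): Rome is t, which is not a function with range <e,t>; hence [seems Lee] is the functor — type <t,<e,t>>.
At [seems Lee] (required: <t,<e,t>>): seems is t, which is not a function with range <t,<e,t>>; hence Lee is the functor — type <t,<t,<e,t>>>.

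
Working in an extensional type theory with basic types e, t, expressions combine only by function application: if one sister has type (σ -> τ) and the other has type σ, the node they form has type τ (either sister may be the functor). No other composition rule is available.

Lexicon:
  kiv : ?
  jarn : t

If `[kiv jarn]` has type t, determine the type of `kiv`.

(t -> t)

[kiv jarn] is required to be t. jarn : t cannot yield t as functor, so kiv : (t -> t).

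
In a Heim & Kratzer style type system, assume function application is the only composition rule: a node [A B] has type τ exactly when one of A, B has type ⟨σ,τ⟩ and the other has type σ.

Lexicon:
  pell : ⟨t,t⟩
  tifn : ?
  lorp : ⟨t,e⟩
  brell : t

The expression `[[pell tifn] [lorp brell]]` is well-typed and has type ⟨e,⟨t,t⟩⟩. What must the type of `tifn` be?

[[pell tifn] [lorp brell]] is required to be ⟨e,⟨t,t⟩⟩. [lorp brell] : e cannot yield ⟨e,⟨t,t⟩⟩ as functor, so [pell tifn] : ⟨e,⟨e,⟨t,t⟩⟩⟩.
[pell tifn] is required to be ⟨e,⟨e,⟨t,t⟩⟩⟩. pell : ⟨t,t⟩ cannot yield ⟨e,⟨e,⟨t,t⟩⟩⟩ as functor, so tifn : ⟨⟨t,t⟩,⟨e,⟨e,⟨t,t⟩⟩⟩⟩.

⟨⟨t,t⟩,⟨e,⟨e,⟨t,t⟩⟩⟩⟩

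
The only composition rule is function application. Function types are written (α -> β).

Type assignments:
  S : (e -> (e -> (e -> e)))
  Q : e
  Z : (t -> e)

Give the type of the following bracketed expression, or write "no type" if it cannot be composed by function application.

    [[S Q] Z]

no type

[S Q] — S of type (e -> (e -> (e -> e))) combines with Q of type e: type (e -> (e -> e)).
At [[S Q] Z]: neither (e -> (e -> e)) nor (t -> e) can take the other as argument; the node is ill-typed.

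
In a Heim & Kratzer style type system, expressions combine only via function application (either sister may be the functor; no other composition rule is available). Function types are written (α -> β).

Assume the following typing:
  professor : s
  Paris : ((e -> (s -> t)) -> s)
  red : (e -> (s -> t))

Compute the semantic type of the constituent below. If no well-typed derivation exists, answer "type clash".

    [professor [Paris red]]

type clash

[Paris red] — Paris of type ((e -> (s -> t)) -> s) combines with red of type (e -> (s -> t)): type s.
At [professor [Paris red]]: neither s nor s can take the other as argument; the node is ill-typed.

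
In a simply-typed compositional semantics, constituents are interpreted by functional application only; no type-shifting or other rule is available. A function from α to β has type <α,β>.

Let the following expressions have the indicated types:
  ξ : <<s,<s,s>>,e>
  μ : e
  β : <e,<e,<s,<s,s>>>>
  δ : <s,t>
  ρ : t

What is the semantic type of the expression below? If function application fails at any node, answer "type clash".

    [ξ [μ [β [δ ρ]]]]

type clash

[δ ρ]: <s,t> and t cannot combine by function application — type clash.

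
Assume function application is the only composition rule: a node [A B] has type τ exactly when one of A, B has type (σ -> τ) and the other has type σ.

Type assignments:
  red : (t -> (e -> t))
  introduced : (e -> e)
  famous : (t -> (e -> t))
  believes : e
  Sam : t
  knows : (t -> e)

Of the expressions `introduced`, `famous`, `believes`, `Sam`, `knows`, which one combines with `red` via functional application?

introduced : (e -> e) — red needs t; introduced needs e; neither fits.
famous : (t -> (e -> t)) — red needs t; famous needs t; neither fits.
believes : e — red needs t; believes needs nothing (atomic); neither fits.
Sam — combines: red : (t -> (e -> t)) takes Sam : t as argument, giving (e -> t).
knows : (t -> e) — red needs t; knows needs t; neither fits.

Sam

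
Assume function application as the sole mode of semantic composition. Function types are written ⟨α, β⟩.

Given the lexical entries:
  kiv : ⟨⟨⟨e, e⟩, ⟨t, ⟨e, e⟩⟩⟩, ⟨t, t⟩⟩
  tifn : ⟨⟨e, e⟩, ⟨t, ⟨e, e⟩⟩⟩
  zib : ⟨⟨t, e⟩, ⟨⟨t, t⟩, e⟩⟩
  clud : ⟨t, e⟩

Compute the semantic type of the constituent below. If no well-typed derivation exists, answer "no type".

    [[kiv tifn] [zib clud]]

e

[kiv tifn] — kiv of type ⟨⟨⟨e, e⟩, ⟨t, ⟨e, e⟩⟩⟩, ⟨t, t⟩⟩ combines with tifn of type ⟨⟨e, e⟩, ⟨t, ⟨e, e⟩⟩⟩: type ⟨t, t⟩.
[zib clud] — zib of type ⟨⟨t, e⟩, ⟨⟨t, t⟩, e⟩⟩ combines with clud of type ⟨t, e⟩: type ⟨⟨t, t⟩, e⟩.
[[kiv tifn] [zib clud]] — [zib clud] of type ⟨⟨t, t⟩, e⟩ combines with [kiv tifn] of type ⟨t, t⟩: type e.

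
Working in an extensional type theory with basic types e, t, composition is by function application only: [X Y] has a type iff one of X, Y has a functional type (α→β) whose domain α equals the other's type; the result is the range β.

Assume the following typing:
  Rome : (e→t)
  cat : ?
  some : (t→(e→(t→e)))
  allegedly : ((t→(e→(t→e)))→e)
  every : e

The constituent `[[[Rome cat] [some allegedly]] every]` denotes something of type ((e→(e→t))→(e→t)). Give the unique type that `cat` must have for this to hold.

[[[Rome cat] [some allegedly]] every] is required to be ((e→(e→t))→(e→t)). every : e cannot yield ((e→(e→t))→(e→t)) as functor, so [[Rome cat] [some allegedly]] : (e→((e→(e→t))→(e→t))).
[[Rome cat] [some allegedly]] is required to be (e→((e→(e→t))→(e→t))). [some allegedly] : e cannot yield (e→((e→(e→t))→(e→t))) as functor, so [Rome cat] : (e→(e→((e→(e→t))→(e→t)))).
[Rome cat] is required to be (e→(e→((e→(e→t))→(e→t)))). Rome : (e→t) cannot yield (e→(e→((e→(e→t))→(e→t)))) as functor, so cat : ((e→t)→(e→(e→((e→(e→t))→(e→t))))).

((e→t)→(e→(e→((e→(e→t))→(e→t)))))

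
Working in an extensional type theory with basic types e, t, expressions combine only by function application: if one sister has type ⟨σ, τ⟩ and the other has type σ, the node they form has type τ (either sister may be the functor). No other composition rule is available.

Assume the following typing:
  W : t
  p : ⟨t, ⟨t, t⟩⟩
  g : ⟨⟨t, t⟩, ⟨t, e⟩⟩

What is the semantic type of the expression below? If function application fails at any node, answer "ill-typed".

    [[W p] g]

⟨t, e⟩

[W p]: functor p : ⟨t, ⟨t, t⟩⟩, argument W : t; result ⟨t, t⟩.
[[W p] g]: functor g : ⟨⟨t, t⟩, ⟨t, e⟩⟩, argument [W p] : ⟨t, t⟩; result ⟨t, e⟩.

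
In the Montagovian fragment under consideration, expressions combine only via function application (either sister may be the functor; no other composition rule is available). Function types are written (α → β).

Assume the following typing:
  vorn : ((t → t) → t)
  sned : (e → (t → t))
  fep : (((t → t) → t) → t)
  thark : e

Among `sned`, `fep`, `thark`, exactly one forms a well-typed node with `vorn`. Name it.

sned : (e → (t → t)) — neither side's domain matches the other.
fep — combines: fep : (((t → t) → t) → t) takes vorn : ((t → t) → t) as argument, giving t.
thark : e — neither side's domain matches the other.

fep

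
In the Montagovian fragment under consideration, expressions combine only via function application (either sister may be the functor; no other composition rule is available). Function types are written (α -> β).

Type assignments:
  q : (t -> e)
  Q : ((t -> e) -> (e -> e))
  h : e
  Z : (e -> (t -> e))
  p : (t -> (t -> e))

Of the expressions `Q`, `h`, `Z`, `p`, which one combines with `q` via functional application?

Q — combines: Q : ((t -> e) -> (e -> e)) takes q : (t -> e) as argument, giving (e -> e).
h : e — neither side's domain matches the other.
Z : (e -> (t -> e)) — neither side's domain matches the other.
p : (t -> (t -> e)) — neither side's domain matches the other.

Q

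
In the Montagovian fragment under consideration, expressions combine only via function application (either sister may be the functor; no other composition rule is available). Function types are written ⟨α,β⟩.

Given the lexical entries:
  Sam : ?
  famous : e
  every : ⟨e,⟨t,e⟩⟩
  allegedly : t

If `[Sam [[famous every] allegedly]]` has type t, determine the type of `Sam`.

⟨e,t⟩

For [Sam [[famous every] allegedly]] to have type t with [[famous every] allegedly] of type e, Sam must be the function: Sam : ⟨e,t⟩.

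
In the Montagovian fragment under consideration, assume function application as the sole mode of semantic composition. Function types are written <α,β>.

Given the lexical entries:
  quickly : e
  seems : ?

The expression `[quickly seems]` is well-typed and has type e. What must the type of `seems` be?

<e,e>

For [quickly seems] to have type e with quickly of type e, seems must be the function: seems : <e,e>.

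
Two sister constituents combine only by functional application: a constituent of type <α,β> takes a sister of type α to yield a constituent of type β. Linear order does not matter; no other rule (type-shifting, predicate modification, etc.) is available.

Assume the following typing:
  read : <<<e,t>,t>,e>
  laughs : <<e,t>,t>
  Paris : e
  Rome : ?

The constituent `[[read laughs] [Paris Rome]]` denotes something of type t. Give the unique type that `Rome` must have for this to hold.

<e,<e,t>>

At [[read laughs] [Paris Rome]] (required: t): [read laughs] is e, which is not a function with range t; hence [Paris Rome] is the functor — type <e,t>.
At [Paris Rome] (required: <e,t>): Paris is e, which is not a function with range <e,t>; hence Rome is the functor — type <e,<e,t>>.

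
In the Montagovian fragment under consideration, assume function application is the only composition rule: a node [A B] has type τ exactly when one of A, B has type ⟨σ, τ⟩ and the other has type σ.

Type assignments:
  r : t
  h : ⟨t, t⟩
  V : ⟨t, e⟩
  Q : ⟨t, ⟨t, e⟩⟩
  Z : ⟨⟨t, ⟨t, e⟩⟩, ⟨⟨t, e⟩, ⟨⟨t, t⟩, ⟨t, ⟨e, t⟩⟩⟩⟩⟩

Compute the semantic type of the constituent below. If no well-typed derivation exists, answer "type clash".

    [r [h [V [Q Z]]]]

[Q Z]: Z is ⟨⟨t, ⟨t, e⟩⟩, ⟨⟨t, e⟩, ⟨⟨t, t⟩, ⟨t, ⟨e, t⟩⟩⟩⟩⟩, Q is ⟨t, ⟨t, e⟩⟩; result ⟨⟨t, e⟩, ⟨⟨t, t⟩, ⟨t, ⟨e, t⟩⟩⟩⟩.
[V [Q Z]]: [Q Z] is ⟨⟨t, e⟩, ⟨⟨t, t⟩, ⟨t, ⟨e, t⟩⟩⟩⟩, V is ⟨t, e⟩; result ⟨⟨t, t⟩, ⟨t, ⟨e, t⟩⟩⟩.
[h [V [Q Z]]]: [V [Q Z]] is ⟨⟨t, t⟩, ⟨t, ⟨e, t⟩⟩⟩, h is ⟨t, t⟩; result ⟨t, ⟨e, t⟩⟩.
[r [h [V [Q Z]]]]: [h [V [Q Z]]] is ⟨t, ⟨e, t⟩⟩, r is t; result ⟨e, t⟩.

⟨e, t⟩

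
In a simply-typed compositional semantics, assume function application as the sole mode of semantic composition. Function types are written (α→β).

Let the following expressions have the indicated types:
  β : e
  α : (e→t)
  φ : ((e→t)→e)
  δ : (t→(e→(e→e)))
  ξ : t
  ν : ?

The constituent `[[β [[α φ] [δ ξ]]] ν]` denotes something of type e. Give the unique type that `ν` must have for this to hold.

[[β [[α φ] [δ ξ]]] ν] must have type e. The sister [β [[α φ] [δ ξ]]] has type e; that is not a function onto e, so ν must be the functor, of type (e→e).

(e→e)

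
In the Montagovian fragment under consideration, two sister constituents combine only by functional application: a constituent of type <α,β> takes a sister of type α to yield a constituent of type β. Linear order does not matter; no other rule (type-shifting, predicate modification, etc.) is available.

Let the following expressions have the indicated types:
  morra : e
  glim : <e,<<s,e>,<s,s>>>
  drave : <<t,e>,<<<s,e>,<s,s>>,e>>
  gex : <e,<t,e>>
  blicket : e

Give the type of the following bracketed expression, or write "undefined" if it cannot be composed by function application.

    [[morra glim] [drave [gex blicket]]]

[morra glim] — glim of type <e,<<s,e>,<s,s>>> combines with morra of type e: type <<s,e>,<s,s>>.
[gex blicket] — gex of type <e,<t,e>> combines with blicket of type e: type <t,e>.
[drave [gex blicket]] — drave of type <<t,e>,<<<s,e>,<s,s>>,e>> combines with [gex blicket] of type <t,e>: type <<<s,e>,<s,s>>,e>.
[[morra glim] [drave [gex blicket]]] — [drave [gex blicket]] of type <<<s,e>,<s,s>>,e> combines with [morra glim] of type <<s,e>,<s,s>>: type e.

e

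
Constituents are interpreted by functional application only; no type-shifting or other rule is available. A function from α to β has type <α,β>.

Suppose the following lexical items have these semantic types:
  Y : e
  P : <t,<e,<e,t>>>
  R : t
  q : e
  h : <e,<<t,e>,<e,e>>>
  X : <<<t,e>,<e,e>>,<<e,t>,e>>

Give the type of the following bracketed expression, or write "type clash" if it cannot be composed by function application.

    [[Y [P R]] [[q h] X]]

[P R] — P of type <t,<e,<e,t>>> combines with R of type t: type <e,<e,t>>.
[Y [P R]] — [P R] of type <e,<e,t>> combines with Y of type e: type <e,t>.
[q h] — h of type <e,<<t,e>,<e,e>>> combines with q of type e: type <<t,e>,<e,e>>.
[[q h] X] — X of type <<<t,e>,<e,e>>,<<e,t>,e>> combines with [q h] of type <<t,e>,<e,e>>: type <<e,t>,e>.
[[Y [P R]] [[q h] X]] — [[q h] X] of type <<e,t>,e> combines with [Y [P R]] of type <e,t>: type e.

e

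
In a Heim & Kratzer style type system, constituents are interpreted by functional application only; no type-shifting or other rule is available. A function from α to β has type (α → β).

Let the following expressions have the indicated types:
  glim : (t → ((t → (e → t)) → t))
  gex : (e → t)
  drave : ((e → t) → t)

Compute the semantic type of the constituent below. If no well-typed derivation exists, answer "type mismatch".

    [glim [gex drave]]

((t → (e → t)) → t)

At [gex drave], drave : ((e → t) → t) takes gex : (e → t), giving t.
At [glim [gex drave]], glim : (t → ((t → (e → t)) → t)) takes [gex drave] : t, giving ((t → (e → t)) → t).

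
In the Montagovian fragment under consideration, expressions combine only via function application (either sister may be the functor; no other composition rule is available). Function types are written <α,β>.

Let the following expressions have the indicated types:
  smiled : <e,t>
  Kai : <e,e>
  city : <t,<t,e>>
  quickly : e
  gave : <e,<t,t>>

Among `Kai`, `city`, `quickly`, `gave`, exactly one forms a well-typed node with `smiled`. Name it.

quickly

Kai : <e,e> — no; smiled wants e, and Kai wants e.
city : <t,<t,e>> — no; smiled wants e, and city wants t.
quickly — combines: smiled : <e,t> takes quickly : e as argument, giving t.
gave : <e,<t,t>> — no; smiled wants e, and gave wants e.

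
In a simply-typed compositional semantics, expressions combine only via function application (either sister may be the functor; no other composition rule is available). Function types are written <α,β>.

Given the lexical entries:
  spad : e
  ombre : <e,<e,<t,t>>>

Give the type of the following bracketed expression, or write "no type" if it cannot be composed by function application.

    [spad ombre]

<e,<t,t>>

[spad ombre] — ombre of type <e,<e,<t,t>>> combines with spad of type e: type <e,<t,t>>.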